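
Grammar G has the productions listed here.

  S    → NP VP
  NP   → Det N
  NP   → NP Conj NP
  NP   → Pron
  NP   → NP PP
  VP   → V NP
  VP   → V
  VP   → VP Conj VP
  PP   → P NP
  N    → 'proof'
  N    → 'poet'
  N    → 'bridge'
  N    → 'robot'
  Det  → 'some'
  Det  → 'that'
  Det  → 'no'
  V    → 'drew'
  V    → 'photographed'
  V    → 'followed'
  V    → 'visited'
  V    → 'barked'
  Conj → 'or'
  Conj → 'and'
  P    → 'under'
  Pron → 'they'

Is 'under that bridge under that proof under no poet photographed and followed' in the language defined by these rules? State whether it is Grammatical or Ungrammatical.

Ungrammatical

For S → NP VP, no prefix of the string parses as an NP.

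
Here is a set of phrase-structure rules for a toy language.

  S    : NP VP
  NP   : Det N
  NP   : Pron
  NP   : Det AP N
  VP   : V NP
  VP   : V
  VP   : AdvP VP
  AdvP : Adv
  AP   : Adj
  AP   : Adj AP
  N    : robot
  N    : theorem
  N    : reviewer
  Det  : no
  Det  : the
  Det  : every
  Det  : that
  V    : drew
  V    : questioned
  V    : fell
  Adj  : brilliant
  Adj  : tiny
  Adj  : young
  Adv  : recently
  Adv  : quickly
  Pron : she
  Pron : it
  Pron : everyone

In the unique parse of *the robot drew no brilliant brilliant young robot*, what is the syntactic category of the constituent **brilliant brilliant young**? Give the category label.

S
  NP
    Det: the
    N: robot
  VP
    V: drew
    NP
      Det: no
      AP
        Adj: brilliant
        AP
          Adj: brilliant
          AP
            Adj: young
      N: robot
The span 'brilliant brilliant young' is the AP node built by AP → Adj AP.

AP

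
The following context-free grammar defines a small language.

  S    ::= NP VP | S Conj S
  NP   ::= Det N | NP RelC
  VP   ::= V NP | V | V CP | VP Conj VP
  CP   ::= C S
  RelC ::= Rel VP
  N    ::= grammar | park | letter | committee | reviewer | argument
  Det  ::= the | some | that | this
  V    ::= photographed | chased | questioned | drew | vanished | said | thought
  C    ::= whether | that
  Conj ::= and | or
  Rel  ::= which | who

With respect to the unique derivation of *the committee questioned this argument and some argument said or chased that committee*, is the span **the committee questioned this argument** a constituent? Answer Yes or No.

Yes

[S [S [NP [Det the] [N committee]] [VP [V questioned] [NP [Det this] [N argument]]]] [Conj and] [S [NP [Det some] [N argument]] [VP [VP [V said]] [Conj or] [VP [V chased] [NP [Det that] [N committee]]]]]]
The words 'the committee questioned this argument' are exhaustively dominated by a single S node (built by S → NP VP), so they form a constituent.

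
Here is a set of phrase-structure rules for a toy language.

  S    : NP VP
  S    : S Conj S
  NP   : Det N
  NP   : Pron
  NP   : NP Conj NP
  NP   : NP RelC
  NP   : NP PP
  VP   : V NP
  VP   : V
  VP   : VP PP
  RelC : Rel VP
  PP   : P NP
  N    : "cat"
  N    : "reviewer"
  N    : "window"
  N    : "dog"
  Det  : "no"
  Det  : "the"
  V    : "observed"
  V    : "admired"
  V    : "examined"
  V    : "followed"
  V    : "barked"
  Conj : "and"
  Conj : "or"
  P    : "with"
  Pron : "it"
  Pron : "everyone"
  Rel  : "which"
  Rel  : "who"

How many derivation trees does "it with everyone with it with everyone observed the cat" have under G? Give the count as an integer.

5

Two of the 5 distinct bracketings:
[S [NP [NP [Pron it]] [PP [P with] [NP [NP [Pron everyone]] [PP [P with] [NP [NP [Pron it]] [PP [P with] [NP [Pron everyone]]]]]]]] [VP [V observed] [NP [Det the] [N cat]]]]
[S [NP [NP [Pron it]] [PP [P with] [NP [NP [NP [Pron everyone]] [PP [P with] [NP [Pron it]]]] [PP [P with] [NP [Pron everyone]]]]]] [VP [V observed] [NP [Det the] [N cat]]]]
The trees differ in how a recursive rule is bracketed over the same span.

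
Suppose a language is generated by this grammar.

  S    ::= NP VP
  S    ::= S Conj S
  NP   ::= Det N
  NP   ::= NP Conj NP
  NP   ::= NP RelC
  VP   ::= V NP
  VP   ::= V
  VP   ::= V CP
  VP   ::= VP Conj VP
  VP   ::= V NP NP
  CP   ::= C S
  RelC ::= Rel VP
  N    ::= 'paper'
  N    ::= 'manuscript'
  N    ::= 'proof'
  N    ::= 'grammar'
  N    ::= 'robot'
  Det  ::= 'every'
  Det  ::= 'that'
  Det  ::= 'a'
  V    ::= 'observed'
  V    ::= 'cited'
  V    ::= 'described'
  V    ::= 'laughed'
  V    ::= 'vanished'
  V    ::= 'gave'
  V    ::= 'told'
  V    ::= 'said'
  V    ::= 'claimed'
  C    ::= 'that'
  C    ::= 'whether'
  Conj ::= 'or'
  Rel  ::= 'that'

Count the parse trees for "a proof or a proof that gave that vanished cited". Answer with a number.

3

Two of the 3 distinct bracketings:
[S [NP [NP [Det a] [N proof]] [Conj or] [NP [NP [NP [Det a] [N proof]] [RelC [Rel that] [VP [V gave]]]] [RelC [Rel that] [VP [V vanished]]]]] [VP [V cited]]]
[S [NP [NP [NP [Det a] [N proof]] [Conj or] [NP [NP [Det a] [N proof]] [RelC [Rel that] [VP [V gave]]]]] [RelC [Rel that] [VP [V vanished]]]] [VP [V cited]]]
The trees differ in how a recursive rule is bracketed over the same span.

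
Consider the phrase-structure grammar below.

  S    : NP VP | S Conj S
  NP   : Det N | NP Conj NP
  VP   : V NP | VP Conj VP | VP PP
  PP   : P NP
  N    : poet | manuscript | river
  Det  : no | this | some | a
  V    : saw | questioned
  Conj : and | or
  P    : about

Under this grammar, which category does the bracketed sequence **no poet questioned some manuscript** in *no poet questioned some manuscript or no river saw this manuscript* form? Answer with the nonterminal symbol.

[S [S [NP [Det no] [N poet]] [VP [V questioned] [NP [Det some] [N manuscript]]]] [Conj or] [S [NP [Det no] [N river]] [VP [V saw] [NP [Det this] [N manuscript]]]]]
The span 'no poet questioned some manuscript' is the S node built by S → NP VP.

S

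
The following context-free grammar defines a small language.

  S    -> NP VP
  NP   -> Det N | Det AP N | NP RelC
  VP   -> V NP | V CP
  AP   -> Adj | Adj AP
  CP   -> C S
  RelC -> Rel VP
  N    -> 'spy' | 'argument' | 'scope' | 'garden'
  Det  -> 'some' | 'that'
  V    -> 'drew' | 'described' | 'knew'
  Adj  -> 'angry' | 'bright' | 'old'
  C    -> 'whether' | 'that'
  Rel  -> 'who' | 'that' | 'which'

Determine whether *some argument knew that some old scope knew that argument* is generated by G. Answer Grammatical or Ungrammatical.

Grammatical

[S [NP [Det some] [N argument]] [VP [V knew] [CP [C that] [S [NP [Det some] [AP [Adj old]] [N scope]] [VP [V knew] [NP [Det that] [N argument]]]]]]]
The bracketing above is licensed at every node by one of the given productions, with S at the root.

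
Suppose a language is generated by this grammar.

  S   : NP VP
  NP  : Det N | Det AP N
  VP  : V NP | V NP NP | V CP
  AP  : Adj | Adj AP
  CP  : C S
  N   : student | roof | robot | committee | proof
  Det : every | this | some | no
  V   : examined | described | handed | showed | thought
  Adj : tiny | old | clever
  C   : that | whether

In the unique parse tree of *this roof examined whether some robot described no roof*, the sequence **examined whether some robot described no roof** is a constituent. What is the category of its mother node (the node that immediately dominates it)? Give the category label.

[S [NP [Det this] [N roof]] [VP [V examined] [CP [C whether] [S [NP [Det some] [N robot]] [VP [V described] [NP [Det no] [N roof]]]]]]]
The span 'examined whether some robot described no roof' is the VP node built by VP → V CP.
Its mother is the S built by S → NP VP.

S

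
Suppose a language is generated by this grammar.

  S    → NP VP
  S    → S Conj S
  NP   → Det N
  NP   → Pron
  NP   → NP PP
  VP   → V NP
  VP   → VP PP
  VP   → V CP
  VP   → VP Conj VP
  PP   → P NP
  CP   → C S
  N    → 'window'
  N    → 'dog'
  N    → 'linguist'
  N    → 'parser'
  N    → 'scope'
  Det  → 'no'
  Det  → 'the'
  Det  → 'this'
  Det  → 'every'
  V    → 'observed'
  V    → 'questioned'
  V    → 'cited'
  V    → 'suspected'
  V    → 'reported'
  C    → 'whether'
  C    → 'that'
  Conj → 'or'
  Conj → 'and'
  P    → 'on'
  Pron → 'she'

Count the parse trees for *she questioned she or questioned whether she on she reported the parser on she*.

4

Two of the 4 distinct bracketings:
[S [NP [Pron she]] [VP [VP [VP [V questioned] [NP [Pron she]]] [Conj or] [VP [V questioned] [CP [C whether] [S [NP [NP [Pron she]] [PP [P on] [NP [Pron she]]]] [VP [V reported] [NP [Det the] [N parser]]]]]]] [PP [P on] [NP [Pron she]]]]]
[S [NP [Pron she]] [VP [VP [V questioned] [NP [Pron she]]] [Conj or] [VP [VP [V questioned] [CP [C whether] [S [NP [NP [Pron she]] [PP [P on] [NP [Pron she]]]] [VP [V reported] [NP [Det the] [N parser]]]]]] [PP [P on] [NP [Pron she]]]]]]
The trees differ in how a recursive rule is bracketed over the same span.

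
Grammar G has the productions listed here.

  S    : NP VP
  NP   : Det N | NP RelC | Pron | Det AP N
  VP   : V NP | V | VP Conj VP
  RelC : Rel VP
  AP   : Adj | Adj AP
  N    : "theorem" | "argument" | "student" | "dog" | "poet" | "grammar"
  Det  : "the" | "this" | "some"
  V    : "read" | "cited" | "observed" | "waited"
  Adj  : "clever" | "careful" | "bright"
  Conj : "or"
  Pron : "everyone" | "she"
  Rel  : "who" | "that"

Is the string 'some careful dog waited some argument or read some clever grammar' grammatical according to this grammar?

S
  NP
    Det: some
    AP
      Adj: careful
    N: dog
  VP
    VP
      V: waited
      NP
        Det: some
        N: argument
    Conj: or
    VP
      V: read
      NP
        Det: some
        AP
          Adj: clever
        N: grammar
Each bracket corresponds to one application of a listed rule, so the string is derivable from S.

Grammatical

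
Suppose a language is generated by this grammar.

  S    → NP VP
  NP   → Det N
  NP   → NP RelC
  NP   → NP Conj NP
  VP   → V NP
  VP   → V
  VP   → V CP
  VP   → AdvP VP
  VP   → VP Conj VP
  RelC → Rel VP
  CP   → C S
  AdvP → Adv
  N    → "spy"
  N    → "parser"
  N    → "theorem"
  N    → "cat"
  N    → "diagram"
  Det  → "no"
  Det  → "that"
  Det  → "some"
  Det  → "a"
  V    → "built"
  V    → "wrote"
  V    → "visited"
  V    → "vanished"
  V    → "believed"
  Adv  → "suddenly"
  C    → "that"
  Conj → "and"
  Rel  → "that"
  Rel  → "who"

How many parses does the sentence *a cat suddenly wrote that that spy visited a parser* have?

1

[S [NP [Det a] [N cat]] [VP [AdvP [Adv suddenly]] [VP [V wrote] [CP [C that] [S [NP [Det that] [N spy]] [VP [V visited] [NP [Det a] [N parser]]]]]]]]
No rule offers an alternative attachment or grouping for any span, so this is the only derivation.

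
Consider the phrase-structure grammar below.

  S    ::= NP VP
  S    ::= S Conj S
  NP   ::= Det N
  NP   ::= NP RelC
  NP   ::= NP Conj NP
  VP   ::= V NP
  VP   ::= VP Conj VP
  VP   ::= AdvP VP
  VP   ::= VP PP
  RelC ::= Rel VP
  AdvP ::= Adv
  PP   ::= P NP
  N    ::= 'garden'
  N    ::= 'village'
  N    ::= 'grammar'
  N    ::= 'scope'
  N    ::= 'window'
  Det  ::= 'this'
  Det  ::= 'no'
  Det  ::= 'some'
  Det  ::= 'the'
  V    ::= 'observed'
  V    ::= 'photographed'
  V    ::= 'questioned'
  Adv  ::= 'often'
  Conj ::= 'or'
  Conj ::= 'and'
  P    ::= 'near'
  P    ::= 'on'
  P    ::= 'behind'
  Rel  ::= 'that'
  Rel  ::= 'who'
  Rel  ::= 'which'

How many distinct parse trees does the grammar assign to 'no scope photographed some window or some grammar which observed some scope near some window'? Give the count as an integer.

4

Two of the 4 distinct bracketings:
[S [NP [Det no] [N scope]] [VP [V photographed] [NP [NP [NP [Det some] [N window]] [Conj or] [NP [Det some] [N grammar]]] [RelC [Rel which] [VP [VP [V observed] [NP [Det some] [N scope]]] [PP [P near] [NP [Det some] [N window]]]]]]]]
[S [NP [Det no] [N scope]] [VP [V photographed] [NP [NP [Det some] [N window]] [Conj or] [NP [NP [Det some] [N grammar]] [RelC [Rel which] [VP [VP [V observed] [NP [Det some] [N scope]]] [PP [P near] [NP [Det some] [N window]]]]]]]]]
The trees differ in how a recursive rule is bracketed over the same span.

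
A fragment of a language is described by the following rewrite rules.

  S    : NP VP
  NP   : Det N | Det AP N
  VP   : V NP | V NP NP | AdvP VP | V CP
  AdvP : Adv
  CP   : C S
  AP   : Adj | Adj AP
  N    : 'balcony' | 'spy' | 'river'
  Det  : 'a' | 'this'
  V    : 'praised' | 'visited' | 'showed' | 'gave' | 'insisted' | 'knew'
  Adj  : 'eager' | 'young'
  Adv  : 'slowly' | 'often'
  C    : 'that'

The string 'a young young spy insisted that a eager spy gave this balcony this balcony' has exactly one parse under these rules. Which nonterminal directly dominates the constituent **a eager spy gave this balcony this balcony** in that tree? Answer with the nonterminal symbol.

S
  NP
    Det: a
    AP
      Adj: young
      AP
        Adj: young
    N: spy
  VP
    V: insisted
    CP
      C: that
      S
        NP
          Det: a
          AP
            Adj: eager
          N: spy
        VP
          V: gave
          NP
            Det: this
            N: balcony
          NP
            Det: this
            N: balcony
The span 'a eager spy gave this balcony this balcony' is the S node built by S → NP VP.
Its mother is the CP built by CP → C S.

CP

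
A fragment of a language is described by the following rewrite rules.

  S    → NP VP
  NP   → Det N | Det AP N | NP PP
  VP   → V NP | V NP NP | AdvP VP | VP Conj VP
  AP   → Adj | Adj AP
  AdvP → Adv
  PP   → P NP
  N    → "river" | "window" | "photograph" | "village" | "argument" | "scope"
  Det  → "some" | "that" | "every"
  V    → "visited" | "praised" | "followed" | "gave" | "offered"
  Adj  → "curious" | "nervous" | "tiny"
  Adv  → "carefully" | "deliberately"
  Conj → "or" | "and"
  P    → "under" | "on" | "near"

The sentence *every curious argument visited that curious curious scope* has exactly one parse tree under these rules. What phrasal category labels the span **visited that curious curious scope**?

S
  NP
    Det: every
    AP
      Adj: curious
    N: argument
  VP
    V: visited
    NP
      Det: that
      AP
        Adj: curious
        AP
          Adj: curious
      N: scope
The span 'visited that curious curious scope' is the VP node built by VP → V NP.

VP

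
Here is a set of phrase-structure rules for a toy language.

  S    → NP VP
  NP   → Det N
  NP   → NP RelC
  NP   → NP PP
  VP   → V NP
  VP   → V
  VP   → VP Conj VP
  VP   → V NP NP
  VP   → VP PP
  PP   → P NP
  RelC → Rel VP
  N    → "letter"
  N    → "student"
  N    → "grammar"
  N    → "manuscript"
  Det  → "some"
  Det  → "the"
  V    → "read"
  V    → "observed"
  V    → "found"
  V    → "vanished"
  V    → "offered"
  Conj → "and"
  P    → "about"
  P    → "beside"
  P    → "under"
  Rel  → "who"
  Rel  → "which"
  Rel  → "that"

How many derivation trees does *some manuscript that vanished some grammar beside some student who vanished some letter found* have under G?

9

Two of the 9 distinct bracketings:
[S [NP [NP [Det some] [N manuscript]] [RelC [Rel that] [VP [V vanished] [NP [NP [NP [Det some] [N grammar]] [PP [P beside] [NP [Det some] [N student]]]] [RelC [Rel who] [VP [V vanished] [NP [Det some] [N letter]]]]]]]] [VP [V found]]]
[S [NP [NP [Det some] [N manuscript]] [RelC [Rel that] [VP [V vanished] [NP [NP [Det some] [N grammar]] [PP [P beside] [NP [NP [Det some] [N student]] [RelC [Rel who] [VP [V vanished] [NP [Det some] [N letter]]]]]]]]]] [VP [V found]]]
The trees differ in how a recursive rule is bracketed over the same span.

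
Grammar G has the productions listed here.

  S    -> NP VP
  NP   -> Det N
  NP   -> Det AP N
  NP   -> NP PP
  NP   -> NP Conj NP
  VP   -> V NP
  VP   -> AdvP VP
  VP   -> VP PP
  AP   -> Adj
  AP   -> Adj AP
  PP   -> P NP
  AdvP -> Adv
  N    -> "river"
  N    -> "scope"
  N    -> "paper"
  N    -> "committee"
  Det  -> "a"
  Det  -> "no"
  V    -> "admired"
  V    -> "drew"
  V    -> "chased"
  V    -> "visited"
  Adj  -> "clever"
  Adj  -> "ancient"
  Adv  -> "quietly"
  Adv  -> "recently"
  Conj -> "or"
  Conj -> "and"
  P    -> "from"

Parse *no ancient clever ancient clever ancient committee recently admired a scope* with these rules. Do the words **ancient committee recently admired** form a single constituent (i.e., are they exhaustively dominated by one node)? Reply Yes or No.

No

[S [NP [Det no] [AP [Adj ancient] [AP [Adj clever] [AP [Adj ancient] [AP [Adj clever] [AP [Adj ancient]]]]]] [N committee]] [VP [AdvP [Adv recently]] [VP [V admired] [NP [Det a] [N scope]]]]]
The smallest constituent containing 'ancient committee recently admired' is the S spanning 'no ancient clever ancient clever ancient committee recently admired a scope'; no single node in the tree dominates exactly the given words.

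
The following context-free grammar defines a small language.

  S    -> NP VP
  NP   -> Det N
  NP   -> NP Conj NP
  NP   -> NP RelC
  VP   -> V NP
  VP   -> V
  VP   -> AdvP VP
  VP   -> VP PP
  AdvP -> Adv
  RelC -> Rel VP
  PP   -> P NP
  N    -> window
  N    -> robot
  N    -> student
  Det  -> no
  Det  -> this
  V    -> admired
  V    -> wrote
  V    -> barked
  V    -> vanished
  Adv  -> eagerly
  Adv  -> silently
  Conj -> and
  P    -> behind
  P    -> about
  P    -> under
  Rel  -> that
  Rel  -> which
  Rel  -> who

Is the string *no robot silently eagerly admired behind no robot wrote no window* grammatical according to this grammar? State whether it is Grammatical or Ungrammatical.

For S → NP VP, the only prefix that parses as NP is 'no robot', but the remainder 'silently eagerly admired behind no robot wrote no window' is not a VP under these rules.

Ungrammatical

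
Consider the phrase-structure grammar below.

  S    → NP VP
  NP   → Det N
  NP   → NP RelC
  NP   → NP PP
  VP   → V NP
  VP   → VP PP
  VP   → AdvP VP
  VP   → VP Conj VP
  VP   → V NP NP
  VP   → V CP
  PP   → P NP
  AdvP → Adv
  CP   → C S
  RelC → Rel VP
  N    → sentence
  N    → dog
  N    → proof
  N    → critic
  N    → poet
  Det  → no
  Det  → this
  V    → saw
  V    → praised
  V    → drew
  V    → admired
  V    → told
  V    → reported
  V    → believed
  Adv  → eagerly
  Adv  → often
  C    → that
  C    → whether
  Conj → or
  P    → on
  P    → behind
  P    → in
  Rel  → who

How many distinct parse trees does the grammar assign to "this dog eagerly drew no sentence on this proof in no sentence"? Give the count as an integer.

Two of the 9 distinct bracketings:
[S [NP [Det this] [N dog]] [VP [VP [AdvP [Adv eagerly]] [VP [V drew] [NP [Det no] [N sentence]]]] [PP [P on] [NP [NP [Det this] [N proof]] [PP [P in] [NP [Det no] [N sentence]]]]]]]
[S [NP [Det this] [N dog]] [VP [VP [VP [AdvP [Adv eagerly]] [VP [V drew] [NP [Det no] [N sentence]]]] [PP [P on] [NP [Det this] [N proof]]]] [PP [P in] [NP [Det no] [N sentence]]]]]
The difference turns on whether NP → NP PP is used at the relevant span, versus an alternative expansion of NP.

9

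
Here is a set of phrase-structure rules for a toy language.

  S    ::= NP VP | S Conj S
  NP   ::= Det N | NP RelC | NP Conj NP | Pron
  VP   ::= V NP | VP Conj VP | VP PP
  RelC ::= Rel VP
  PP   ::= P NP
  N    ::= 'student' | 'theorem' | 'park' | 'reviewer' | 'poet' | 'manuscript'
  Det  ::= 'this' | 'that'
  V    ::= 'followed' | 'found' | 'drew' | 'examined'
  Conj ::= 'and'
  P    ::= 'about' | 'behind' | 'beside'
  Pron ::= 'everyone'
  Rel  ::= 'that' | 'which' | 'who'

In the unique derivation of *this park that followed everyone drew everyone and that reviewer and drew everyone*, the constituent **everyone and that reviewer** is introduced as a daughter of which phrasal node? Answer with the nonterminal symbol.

[S [NP [NP [Det this] [N park]] [RelC [Rel that] [VP [V followed] [NP [Pron everyone]]]]] [VP [VP [V drew] [NP [NP [Pron everyone]] [Conj and] [NP [Det that] [N reviewer]]]] [Conj and] [VP [V drew] [NP [Pron everyone]]]]]
The span 'everyone and that reviewer' is the NP node built by NP → NP Conj NP.
Its mother is the VP built by VP → V NP.

VP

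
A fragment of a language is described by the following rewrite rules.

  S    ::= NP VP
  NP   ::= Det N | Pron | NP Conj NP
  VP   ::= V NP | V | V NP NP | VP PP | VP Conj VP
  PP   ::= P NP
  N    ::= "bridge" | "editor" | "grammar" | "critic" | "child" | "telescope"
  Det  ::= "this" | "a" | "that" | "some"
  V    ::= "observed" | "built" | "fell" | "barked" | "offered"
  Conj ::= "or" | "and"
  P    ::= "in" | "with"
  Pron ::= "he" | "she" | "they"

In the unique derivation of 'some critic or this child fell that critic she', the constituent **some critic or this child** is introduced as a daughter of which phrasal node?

S

[S [NP [NP [Det some] [N critic]] [Conj or] [NP [Det this] [N child]]] [VP [V fell] [NP [Det that] [N critic]] [NP [Pron she]]]]
The span 'some critic or this child' is the NP node built by NP → NP Conj NP.
Its mother is the S built by S → NP VP.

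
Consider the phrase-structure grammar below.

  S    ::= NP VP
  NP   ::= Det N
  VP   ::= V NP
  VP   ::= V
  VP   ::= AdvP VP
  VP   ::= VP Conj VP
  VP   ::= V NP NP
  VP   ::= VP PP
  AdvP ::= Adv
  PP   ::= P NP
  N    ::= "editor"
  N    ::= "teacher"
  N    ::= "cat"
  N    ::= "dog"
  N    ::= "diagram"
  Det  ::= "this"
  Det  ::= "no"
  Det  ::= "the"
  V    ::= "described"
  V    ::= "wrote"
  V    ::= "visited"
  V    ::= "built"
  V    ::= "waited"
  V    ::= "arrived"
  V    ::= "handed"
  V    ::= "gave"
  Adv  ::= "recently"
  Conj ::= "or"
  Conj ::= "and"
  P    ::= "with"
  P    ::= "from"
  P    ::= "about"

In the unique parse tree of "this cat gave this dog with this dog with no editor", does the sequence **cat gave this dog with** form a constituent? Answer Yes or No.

[S [NP [Det this] [N cat]] [VP [VP [VP [V gave] [NP [Det this] [N dog]]] [PP [P with] [NP [Det this] [N dog]]]] [PP [P with] [NP [Det no] [N editor]]]]]
The smallest constituent containing 'cat gave this dog with' is the S spanning 'this cat gave this dog with this dog with no editor'; no single node in the tree dominates exactly the given words.

No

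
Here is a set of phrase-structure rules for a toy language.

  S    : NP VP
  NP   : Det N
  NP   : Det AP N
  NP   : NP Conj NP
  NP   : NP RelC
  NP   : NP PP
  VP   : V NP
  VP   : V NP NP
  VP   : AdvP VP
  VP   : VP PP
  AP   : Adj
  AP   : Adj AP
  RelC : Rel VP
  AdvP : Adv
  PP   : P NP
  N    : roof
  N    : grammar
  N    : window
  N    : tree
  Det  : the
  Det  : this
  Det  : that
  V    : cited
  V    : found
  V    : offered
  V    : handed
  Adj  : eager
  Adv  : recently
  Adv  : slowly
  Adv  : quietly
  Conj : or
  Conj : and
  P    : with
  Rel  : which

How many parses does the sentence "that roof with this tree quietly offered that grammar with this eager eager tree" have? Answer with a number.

3

Two of the 3 distinct bracketings:
[S [NP [NP [Det that] [N roof]] [PP [P with] [NP [Det this] [N tree]]]] [VP [AdvP [Adv quietly]] [VP [V offered] [NP [NP [Det that] [N grammar]] [PP [P with] [NP [Det this] [AP [Adj eager] [AP [Adj eager]]] [N tree]]]]]]]
[S [NP [NP [Det that] [N roof]] [PP [P with] [NP [Det this] [N tree]]]] [VP [AdvP [Adv quietly]] [VP [VP [V offered] [NP [Det that] [N grammar]]] [PP [P with] [NP [Det this] [AP [Adj eager] [AP [Adj eager]]] [N tree]]]]]]
The difference turns on whether VP → VP PP is used at the relevant span, versus an alternative expansion of VP.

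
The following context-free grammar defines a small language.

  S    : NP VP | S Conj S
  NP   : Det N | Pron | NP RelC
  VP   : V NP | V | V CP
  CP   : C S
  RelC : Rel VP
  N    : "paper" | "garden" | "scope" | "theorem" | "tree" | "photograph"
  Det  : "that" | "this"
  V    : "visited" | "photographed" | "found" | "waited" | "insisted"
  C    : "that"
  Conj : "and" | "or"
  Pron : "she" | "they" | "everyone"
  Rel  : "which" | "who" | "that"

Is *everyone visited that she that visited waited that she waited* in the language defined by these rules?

S
  NP
    Pron: everyone
  VP
    V: visited
    CP
      C: that
      S
        NP
          NP
            Pron: she
          RelC
            Rel: that
            VP
              V: visited
        VP
          V: waited
          CP
            C: that
            S
              NP
                Pron: she
              VP
                V: waited
Each bracket corresponds to one application of a listed rule, so the string is derivable from S.

Grammatical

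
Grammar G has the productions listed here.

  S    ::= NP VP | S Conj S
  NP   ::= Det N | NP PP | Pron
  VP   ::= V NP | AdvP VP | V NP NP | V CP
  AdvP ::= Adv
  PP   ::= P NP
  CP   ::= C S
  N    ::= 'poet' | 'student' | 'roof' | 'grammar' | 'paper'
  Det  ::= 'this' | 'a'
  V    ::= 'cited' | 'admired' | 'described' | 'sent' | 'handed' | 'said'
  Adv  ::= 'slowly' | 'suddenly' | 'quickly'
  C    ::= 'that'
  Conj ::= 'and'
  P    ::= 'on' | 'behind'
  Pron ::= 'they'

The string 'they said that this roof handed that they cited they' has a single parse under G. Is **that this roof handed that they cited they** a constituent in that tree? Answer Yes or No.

Yes

[S [NP [Pron they]] [VP [V said] [CP [C that] [S [NP [Det this] [N roof]] [VP [V handed] [CP [C that] [S [NP [Pron they]] [VP [V cited] [NP [Pron they]]]]]]]]]]
The words 'that this roof handed that they cited they' are exhaustively dominated by a single CP node (built by CP → C S), so they form a constituent.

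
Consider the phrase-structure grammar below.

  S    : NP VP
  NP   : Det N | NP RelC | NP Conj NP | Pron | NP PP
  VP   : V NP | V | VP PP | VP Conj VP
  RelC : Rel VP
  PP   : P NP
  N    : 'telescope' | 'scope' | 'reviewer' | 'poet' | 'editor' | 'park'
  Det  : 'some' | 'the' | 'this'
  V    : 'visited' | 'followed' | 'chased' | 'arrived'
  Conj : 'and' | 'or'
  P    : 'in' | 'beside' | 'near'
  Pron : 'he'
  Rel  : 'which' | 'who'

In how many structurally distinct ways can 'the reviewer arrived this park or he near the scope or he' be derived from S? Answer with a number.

Two of the 6 distinct bracketings:
[S [NP [Det the] [N reviewer]] [VP [V arrived] [NP [NP [Det this] [N park]] [Conj or] [NP [NP [NP [Pron he]] [PP [P near] [NP [Det the] [N scope]]]] [Conj or] [NP [Pron he]]]]]]
[S [NP [Det the] [N reviewer]] [VP [V arrived] [NP [NP [Det this] [N park]] [Conj or] [NP [NP [Pron he]] [PP [P near] [NP [NP [Det the] [N scope]] [Conj or] [NP [Pron he]]]]]]]]
The trees differ in how a recursive rule is bracketed over the same span.

6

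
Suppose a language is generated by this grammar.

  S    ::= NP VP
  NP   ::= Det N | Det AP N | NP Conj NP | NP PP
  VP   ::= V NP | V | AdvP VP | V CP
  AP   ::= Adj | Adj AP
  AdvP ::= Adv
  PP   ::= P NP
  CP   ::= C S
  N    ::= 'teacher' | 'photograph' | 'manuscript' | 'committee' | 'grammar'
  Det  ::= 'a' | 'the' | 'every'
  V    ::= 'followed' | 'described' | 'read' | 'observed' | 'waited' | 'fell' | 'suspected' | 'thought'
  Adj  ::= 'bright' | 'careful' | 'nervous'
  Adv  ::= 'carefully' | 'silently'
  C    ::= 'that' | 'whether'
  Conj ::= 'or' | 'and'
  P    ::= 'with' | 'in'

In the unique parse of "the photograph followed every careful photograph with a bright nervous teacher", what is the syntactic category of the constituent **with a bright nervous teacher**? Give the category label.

[S [NP [Det the] [N photograph]] [VP [V followed] [NP [NP [Det every] [AP [Adj careful]] [N photograph]] [PP [P with] [NP [Det a] [AP [Adj bright] [AP [Adj nervous]]] [N teacher]]]]]]
The span 'with a bright nervous teacher' is the PP node built by PP → P NP.

PP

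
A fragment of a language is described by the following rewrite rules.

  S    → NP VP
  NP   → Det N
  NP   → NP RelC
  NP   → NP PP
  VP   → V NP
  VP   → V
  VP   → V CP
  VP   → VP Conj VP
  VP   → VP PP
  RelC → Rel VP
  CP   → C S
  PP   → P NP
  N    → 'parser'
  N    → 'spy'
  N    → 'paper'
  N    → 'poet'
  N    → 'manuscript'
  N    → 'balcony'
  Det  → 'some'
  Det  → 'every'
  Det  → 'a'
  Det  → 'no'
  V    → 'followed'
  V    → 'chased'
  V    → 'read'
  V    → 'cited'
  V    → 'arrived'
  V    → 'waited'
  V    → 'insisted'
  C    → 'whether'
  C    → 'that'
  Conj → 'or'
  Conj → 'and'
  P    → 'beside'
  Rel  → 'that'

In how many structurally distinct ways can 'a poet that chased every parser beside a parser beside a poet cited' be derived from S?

Two of the 9 distinct bracketings:
[S [NP [NP [Det a] [N poet]] [RelC [Rel that] [VP [V chased] [NP [NP [Det every] [N parser]] [PP [P beside] [NP [NP [Det a] [N parser]] [PP [P beside] [NP [Det a] [N poet]]]]]]]]] [VP [V cited]]]
[S [NP [NP [Det a] [N poet]] [RelC [Rel that] [VP [V chased] [NP [NP [NP [Det every] [N parser]] [PP [P beside] [NP [Det a] [N parser]]]] [PP [P beside] [NP [Det a] [N poet]]]]]]] [VP [V cited]]]
The trees differ in how a recursive rule is bracketed over the same span.

9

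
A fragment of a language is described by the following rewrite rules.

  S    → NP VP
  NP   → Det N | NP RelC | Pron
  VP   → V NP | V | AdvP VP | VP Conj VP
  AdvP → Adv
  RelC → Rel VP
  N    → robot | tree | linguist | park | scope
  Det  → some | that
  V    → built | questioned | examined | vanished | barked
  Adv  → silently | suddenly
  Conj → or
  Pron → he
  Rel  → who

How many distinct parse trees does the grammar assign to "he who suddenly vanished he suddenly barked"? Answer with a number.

[S [NP [NP [Pron he]] [RelC [Rel who] [VP [AdvP [Adv suddenly]] [VP [V vanished] [NP [Pron he]]]]]] [VP [AdvP [Adv suddenly]] [VP [V barked]]]]
No rule offers an alternative attachment or grouping for any span, so this is the only derivation.

1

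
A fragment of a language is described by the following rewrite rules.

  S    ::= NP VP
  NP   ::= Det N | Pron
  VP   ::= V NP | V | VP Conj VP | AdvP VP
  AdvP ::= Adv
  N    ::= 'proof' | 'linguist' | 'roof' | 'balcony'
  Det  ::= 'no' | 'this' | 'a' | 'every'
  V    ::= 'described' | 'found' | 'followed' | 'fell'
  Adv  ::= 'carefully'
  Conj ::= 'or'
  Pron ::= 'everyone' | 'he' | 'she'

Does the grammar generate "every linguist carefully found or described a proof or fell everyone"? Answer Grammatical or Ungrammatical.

S
  NP
    Det: every
    N: linguist
  VP
    VP
      AdvP
        Adv: carefully
      VP
        V: found
    Conj: or
    VP
      VP
        V: described
        NP
          Det: a
          N: proof
      Conj: or
      VP
        V: fell
        NP
          Pron: everyone
The bracketing above is licensed at every node by one of the given productions, with S at the root.

Grammatical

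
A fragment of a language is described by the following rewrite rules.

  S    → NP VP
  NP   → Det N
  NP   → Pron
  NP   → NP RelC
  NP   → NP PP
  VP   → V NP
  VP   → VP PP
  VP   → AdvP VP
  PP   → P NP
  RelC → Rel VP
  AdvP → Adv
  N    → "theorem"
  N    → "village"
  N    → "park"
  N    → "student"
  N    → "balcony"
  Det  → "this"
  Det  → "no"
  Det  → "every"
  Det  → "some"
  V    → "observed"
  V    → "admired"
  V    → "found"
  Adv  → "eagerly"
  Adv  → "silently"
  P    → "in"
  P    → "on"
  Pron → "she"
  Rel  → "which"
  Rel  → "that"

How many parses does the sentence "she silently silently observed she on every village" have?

4

Two of the 4 distinct bracketings:
[S [NP [Pron she]] [VP [VP [AdvP [Adv silently]] [VP [AdvP [Adv silently]] [VP [V observed] [NP [Pron she]]]]] [PP [P on] [NP [Det every] [N village]]]]]
[S [NP [Pron she]] [VP [AdvP [Adv silently]] [VP [VP [AdvP [Adv silently]] [VP [V observed] [NP [Pron she]]]] [PP [P on] [NP [Det every] [N village]]]]]]
The trees differ in how a recursive rule is bracketed over the same span.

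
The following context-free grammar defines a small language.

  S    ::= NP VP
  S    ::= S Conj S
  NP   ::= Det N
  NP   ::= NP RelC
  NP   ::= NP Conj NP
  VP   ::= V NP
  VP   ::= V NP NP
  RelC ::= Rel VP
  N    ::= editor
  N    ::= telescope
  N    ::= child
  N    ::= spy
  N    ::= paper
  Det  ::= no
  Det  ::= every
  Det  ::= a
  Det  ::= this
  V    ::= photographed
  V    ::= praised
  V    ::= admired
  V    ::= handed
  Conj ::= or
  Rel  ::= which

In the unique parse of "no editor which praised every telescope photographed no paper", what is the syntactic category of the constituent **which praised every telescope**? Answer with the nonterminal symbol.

S
  NP
    NP
      Det: no
      N: editor
    RelC
      Rel: which
      VP
        V: praised
        NP
          Det: every
          N: telescope
  VP
    V: photographed
    NP
      Det: no
      N: paper
The span 'which praised every telescope' is the RelC node built by RelC → Rel VP.

RelC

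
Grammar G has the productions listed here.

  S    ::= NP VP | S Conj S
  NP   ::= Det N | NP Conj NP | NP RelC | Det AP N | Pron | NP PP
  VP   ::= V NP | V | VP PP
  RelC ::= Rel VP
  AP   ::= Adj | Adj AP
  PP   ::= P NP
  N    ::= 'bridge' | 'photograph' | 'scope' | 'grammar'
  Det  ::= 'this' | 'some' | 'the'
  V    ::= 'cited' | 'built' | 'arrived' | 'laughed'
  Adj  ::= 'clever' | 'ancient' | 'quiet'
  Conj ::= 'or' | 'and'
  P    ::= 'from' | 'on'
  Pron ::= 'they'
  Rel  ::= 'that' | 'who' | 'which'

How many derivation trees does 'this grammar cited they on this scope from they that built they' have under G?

9

Two of the 9 distinct bracketings:
[S [NP [Det this] [N grammar]] [VP [V cited] [NP [NP [NP [Pron they]] [PP [P on] [NP [NP [Det this] [N scope]] [PP [P from] [NP [Pron they]]]]]] [RelC [Rel that] [VP [V built] [NP [Pron they]]]]]]]
[S [NP [Det this] [N grammar]] [VP [V cited] [NP [NP [NP [NP [Pron they]] [PP [P on] [NP [Det this] [N scope]]]] [PP [P from] [NP [Pron they]]]] [RelC [Rel that] [VP [V built] [NP [Pron they]]]]]]]
The trees differ in how a recursive rule is bracketed over the same span.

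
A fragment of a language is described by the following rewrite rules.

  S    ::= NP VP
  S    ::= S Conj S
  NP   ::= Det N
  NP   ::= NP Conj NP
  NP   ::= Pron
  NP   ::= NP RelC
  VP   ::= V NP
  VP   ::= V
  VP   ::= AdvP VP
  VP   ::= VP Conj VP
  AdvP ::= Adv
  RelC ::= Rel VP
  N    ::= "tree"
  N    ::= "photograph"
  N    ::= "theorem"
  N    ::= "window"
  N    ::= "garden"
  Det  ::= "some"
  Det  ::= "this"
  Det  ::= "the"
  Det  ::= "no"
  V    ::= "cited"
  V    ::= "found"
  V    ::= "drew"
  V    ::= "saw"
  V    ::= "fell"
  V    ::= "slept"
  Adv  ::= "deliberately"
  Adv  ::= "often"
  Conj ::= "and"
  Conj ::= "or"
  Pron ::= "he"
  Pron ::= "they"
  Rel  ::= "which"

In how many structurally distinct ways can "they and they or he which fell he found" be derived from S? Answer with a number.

Two of the 5 distinct bracketings:
[S [NP [NP [Pron they]] [Conj and] [NP [NP [Pron they]] [Conj or] [NP [NP [Pron he]] [RelC [Rel which] [VP [V fell] [NP [Pron he]]]]]]] [VP [V found]]]
[S [NP [NP [Pron they]] [Conj and] [NP [NP [NP [Pron they]] [Conj or] [NP [Pron he]]] [RelC [Rel which] [VP [V fell] [NP [Pron he]]]]]] [VP [V found]]]
The trees differ in how a recursive rule is bracketed over the same span.

5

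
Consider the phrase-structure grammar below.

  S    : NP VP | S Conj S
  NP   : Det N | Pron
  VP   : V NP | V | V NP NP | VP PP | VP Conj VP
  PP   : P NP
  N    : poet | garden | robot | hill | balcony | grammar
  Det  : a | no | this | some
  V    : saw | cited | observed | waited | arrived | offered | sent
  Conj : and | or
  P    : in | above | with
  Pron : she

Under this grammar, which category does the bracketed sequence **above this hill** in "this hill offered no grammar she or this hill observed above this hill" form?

[S [S [NP [Det this] [N hill]] [VP [V offered] [NP [Det no] [N grammar]] [NP [Pron she]]]] [Conj or] [S [NP [Det this] [N hill]] [VP [VP [V observed]] [PP [P above] [NP [Det this] [N hill]]]]]]
The span 'above this hill' is the PP node built by PP → P NP.

PP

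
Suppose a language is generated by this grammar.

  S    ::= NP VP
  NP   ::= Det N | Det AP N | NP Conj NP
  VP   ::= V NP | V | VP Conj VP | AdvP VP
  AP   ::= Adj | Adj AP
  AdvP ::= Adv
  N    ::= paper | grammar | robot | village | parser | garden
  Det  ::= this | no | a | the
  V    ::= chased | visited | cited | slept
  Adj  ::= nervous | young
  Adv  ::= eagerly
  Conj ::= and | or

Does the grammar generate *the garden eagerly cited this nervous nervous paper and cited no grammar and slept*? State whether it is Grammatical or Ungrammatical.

Grammatical

[S [NP [Det the] [N garden]] [VP [VP [AdvP [Adv eagerly]] [VP [V cited] [NP [Det this] [AP [Adj nervous] [AP [Adj nervous]]] [N paper]]]] [Conj and] [VP [VP [V cited] [NP [Det no] [N grammar]]] [Conj and] [VP [V slept]]]]]
The bracketing above is licensed at every node by one of the given productions, with S at the root.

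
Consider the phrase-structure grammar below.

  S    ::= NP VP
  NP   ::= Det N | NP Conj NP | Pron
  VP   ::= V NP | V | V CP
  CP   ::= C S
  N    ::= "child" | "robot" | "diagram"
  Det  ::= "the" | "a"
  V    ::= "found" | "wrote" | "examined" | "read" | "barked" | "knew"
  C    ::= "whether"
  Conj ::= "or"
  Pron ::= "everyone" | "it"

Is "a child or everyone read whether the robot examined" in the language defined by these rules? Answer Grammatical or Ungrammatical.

Grammatical

[S [NP [NP [Det a] [N child]] [Conj or] [NP [Pron everyone]]] [VP [V read] [CP [C whether] [S [NP [Det the] [N robot]] [VP [V examined]]]]]]
Each bracket corresponds to one application of a listed rule, so the string is derivable from S.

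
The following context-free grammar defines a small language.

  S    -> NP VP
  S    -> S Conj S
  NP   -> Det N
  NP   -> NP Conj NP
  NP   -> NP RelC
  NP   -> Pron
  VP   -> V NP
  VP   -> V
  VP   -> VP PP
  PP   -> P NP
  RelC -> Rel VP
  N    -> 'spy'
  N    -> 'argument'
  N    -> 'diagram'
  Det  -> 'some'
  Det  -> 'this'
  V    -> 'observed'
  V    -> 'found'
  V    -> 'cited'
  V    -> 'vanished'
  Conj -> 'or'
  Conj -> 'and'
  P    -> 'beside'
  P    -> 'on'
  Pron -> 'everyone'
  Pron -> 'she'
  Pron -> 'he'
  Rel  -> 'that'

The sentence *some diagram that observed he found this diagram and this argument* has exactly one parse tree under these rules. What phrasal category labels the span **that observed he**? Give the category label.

RelC

S
  NP
    NP
      Det: some
      N: diagram
    RelC
      Rel: that
      VP
        V: observed
        NP
          Pron: he
  VP
    V: found
    NP
      NP
        Det: this
        N: diagram
      Conj: and
      NP
        Det: this
        N: argument
The span 'that observed he' is the RelC node built by RelC → Rel VP.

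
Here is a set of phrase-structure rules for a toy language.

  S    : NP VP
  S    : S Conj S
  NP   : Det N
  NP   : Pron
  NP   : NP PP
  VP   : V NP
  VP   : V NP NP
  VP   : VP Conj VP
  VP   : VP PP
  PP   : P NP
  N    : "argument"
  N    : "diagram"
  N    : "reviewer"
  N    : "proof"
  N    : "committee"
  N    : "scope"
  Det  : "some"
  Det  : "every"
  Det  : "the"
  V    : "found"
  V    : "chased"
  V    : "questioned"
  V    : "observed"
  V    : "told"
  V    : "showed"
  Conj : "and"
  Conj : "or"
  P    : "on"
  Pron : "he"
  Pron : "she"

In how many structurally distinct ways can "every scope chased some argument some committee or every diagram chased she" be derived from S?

[S [S [NP [Det every] [N scope]] [VP [V chased] [NP [Det some] [N argument]] [NP [Det some] [N committee]]]] [Conj or] [S [NP [Det every] [N diagram]] [VP [V chased] [NP [Pron she]]]]]
No rule offers an alternative attachment or grouping for any span, so this is the only derivation.

1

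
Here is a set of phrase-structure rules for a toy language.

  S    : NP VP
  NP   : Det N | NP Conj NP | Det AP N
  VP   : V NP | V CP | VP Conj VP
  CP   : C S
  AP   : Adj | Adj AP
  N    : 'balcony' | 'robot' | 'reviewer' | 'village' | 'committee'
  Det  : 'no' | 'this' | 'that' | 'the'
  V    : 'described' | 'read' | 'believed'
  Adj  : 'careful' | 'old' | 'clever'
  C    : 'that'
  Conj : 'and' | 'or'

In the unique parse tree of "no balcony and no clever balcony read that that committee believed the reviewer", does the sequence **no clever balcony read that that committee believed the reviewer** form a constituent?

No

[S [NP [NP [Det no] [N balcony]] [Conj and] [NP [Det no] [AP [Adj clever]] [N balcony]]] [VP [V read] [CP [C that] [S [NP [Det that] [N committee]] [VP [V believed] [NP [Det the] [N reviewer]]]]]]]
The smallest constituent containing 'no clever balcony read that that committee believed the reviewer' is the S spanning 'no balcony and no clever balcony read that that committee believed the reviewer'; no single node in the tree dominates exactly the given words.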